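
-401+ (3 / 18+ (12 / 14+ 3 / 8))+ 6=-66125 / 168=-393.60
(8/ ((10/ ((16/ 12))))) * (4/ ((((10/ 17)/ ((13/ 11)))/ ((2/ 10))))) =7072/ 4125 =1.71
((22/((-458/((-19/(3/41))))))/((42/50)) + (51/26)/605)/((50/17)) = 57298415459/11346835500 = 5.05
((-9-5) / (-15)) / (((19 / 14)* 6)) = 98 / 855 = 0.11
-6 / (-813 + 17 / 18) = 108 / 14617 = 0.01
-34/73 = -0.47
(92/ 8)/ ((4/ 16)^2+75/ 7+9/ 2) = 1288/ 1711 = 0.75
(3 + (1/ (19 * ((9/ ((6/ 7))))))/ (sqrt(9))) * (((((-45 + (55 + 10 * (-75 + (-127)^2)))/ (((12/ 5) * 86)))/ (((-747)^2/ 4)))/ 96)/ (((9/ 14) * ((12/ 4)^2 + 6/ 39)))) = 986727625/ 33304593066192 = 0.00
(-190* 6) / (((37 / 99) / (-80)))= 9028800 / 37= 244021.62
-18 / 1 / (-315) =0.06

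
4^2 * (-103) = -1648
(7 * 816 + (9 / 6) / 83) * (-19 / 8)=-18015705 / 1328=-13566.04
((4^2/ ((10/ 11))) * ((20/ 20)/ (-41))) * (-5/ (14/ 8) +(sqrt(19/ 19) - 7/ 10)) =7876/ 7175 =1.10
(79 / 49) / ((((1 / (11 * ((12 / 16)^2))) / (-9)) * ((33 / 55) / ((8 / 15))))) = -7821 / 98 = -79.81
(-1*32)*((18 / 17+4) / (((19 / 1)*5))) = -2752 / 1615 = -1.70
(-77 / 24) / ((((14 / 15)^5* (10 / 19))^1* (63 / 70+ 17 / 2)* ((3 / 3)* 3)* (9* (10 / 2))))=-391875 / 57777664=-0.01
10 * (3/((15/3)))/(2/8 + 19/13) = 312/89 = 3.51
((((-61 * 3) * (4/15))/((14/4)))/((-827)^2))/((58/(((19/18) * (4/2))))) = -4636/6247691415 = -0.00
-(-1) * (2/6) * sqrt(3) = sqrt(3)/3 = 0.58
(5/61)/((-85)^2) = 1/88145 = 0.00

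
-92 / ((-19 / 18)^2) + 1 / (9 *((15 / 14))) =-4019026 / 48735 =-82.47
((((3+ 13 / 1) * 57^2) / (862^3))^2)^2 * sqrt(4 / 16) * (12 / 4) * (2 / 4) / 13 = 1337149885344012 / 534159054182702092298485113881293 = 0.00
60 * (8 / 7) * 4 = 1920 / 7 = 274.29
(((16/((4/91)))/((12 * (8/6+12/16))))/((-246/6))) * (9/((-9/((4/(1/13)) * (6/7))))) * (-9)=-146016/1025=-142.45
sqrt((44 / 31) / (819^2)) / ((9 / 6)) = 4 * sqrt(341) / 76167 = 0.00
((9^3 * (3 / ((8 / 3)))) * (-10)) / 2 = -32805 / 8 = -4100.62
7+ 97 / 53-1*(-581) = 31261 / 53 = 589.83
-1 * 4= -4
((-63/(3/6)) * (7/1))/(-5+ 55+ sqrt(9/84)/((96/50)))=-37933056/2150375+ 28224 * sqrt(21)/2150375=-17.58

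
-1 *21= -21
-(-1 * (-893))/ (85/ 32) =-28576/ 85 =-336.19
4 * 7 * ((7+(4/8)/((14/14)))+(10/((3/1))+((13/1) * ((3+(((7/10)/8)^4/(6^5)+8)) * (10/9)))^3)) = 661387413553037074415852799880598946584179/5888655348399321787662336000000000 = 112315524.41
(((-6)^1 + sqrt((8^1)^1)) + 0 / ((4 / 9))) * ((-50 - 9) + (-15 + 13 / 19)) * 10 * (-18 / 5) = -300888 / 19 + 100296 * sqrt(2) / 19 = -8370.95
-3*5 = -15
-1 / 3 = -0.33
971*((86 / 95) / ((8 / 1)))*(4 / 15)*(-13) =-542789 / 1425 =-380.90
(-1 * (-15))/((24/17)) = 10.62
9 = 9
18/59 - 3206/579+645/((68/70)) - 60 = 695419247/1161474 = 598.74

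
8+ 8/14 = 60/7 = 8.57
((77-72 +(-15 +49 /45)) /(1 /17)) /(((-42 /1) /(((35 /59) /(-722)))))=-0.00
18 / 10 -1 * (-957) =4794 / 5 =958.80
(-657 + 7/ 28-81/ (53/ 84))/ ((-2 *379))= 166447/ 160696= 1.04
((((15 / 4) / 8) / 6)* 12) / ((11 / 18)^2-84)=-243 / 21676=-0.01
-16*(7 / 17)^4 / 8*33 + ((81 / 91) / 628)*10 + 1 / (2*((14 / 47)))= -976443991 / 4773058108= -0.20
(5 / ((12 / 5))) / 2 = 25 / 24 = 1.04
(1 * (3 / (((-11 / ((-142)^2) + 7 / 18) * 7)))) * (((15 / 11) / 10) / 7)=816642 / 37986025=0.02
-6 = -6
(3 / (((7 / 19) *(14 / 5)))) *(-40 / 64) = -1.82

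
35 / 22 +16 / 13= 807 / 286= 2.82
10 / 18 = 5 / 9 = 0.56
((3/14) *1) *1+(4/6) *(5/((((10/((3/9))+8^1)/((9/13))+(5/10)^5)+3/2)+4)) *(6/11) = 654873/2679754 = 0.24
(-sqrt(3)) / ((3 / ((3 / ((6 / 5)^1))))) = -5 * sqrt(3) / 6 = -1.44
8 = 8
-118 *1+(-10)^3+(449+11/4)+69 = -2389/4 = -597.25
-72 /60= -6 /5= -1.20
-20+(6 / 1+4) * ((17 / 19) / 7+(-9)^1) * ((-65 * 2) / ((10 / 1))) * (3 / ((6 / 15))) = 8630.38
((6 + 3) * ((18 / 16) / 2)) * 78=3159 / 8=394.88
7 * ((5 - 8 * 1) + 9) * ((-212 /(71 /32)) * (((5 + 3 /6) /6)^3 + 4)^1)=-12232612 /639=-19143.37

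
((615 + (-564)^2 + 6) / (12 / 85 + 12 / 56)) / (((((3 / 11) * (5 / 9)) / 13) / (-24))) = -86777715024 / 47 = -1846334362.21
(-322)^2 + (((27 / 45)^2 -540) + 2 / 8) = 10314461 / 100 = 103144.61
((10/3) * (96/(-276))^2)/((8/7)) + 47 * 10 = 746450/1587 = 470.35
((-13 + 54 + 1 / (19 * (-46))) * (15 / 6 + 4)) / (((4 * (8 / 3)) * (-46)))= -1397487 / 2573056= -0.54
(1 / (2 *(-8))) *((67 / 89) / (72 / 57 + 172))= -1273 / 4687808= -0.00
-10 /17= -0.59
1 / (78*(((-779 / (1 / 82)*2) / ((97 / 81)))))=-97 / 807162408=-0.00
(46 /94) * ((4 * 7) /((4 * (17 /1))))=161 /799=0.20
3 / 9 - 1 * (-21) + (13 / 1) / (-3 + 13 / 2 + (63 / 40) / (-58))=606128 / 24171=25.08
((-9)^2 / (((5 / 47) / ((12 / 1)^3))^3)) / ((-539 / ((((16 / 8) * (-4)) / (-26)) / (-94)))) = 1846468677206016 / 875875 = 2108141775.03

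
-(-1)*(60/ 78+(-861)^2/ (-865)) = -9628523/ 11245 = -856.25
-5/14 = -0.36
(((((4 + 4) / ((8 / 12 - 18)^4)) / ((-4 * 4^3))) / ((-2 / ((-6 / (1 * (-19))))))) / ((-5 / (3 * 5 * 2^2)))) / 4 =-729 / 4445462528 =-0.00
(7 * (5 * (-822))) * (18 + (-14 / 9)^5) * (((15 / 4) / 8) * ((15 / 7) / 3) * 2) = -4495809125 / 26244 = -171308.08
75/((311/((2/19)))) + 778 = 4597352/5909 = 778.03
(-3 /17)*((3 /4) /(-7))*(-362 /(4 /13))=-21177 /952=-22.24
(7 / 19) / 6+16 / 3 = 205 / 38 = 5.39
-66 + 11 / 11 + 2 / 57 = -3703 / 57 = -64.96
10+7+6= 23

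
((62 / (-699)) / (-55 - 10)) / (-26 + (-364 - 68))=-0.00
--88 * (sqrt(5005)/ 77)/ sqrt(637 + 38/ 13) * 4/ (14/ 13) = 2704 * sqrt(3202815)/ 407631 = 11.87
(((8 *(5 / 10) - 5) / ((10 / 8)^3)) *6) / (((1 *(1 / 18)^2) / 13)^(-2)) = -8 / 46200375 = -0.00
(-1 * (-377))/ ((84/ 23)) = 103.23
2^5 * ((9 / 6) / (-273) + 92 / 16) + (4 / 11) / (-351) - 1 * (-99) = 7643861 / 27027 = 282.82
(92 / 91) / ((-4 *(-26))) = 23 / 2366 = 0.01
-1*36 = -36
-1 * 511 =-511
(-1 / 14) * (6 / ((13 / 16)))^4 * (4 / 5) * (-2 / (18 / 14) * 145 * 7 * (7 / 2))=26820476928 / 28561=939059.45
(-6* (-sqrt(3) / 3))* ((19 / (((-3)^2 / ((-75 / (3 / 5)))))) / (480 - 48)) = -2375* sqrt(3) / 1944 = -2.12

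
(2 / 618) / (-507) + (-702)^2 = 77204153051 / 156663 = 492804.00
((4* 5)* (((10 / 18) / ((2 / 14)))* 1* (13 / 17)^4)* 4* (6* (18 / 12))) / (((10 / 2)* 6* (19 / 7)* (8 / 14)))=97964230 / 4760697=20.58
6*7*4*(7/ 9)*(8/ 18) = 1568/ 27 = 58.07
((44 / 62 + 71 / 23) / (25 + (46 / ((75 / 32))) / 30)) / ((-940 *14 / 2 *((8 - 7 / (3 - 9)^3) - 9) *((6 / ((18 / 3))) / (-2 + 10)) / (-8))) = -0.00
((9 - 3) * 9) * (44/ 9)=264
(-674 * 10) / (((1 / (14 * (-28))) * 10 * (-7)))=-37744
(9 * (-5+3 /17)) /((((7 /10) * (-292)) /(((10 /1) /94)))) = 0.02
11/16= 0.69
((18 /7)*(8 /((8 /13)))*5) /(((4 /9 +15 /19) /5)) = 1000350 /1477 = 677.29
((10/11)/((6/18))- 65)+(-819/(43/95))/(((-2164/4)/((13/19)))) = -15349570/255893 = -59.98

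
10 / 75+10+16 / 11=1912 / 165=11.59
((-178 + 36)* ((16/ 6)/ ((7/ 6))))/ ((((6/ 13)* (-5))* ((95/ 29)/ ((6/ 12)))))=214136/ 9975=21.47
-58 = -58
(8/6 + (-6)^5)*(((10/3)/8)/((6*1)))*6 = -29155/9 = -3239.44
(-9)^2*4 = 324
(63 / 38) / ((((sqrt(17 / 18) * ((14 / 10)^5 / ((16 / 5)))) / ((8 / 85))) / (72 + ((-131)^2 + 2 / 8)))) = 3722382000 * sqrt(34) / 13183891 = 1646.33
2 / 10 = 1 / 5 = 0.20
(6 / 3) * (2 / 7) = 0.57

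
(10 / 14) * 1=5 / 7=0.71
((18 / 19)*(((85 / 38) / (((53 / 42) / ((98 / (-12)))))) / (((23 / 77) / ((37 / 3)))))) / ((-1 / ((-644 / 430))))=-697725798 / 822719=-848.07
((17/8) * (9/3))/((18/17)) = 289/48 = 6.02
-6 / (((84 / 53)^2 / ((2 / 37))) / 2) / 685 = -2809 / 7451430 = -0.00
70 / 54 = 35 / 27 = 1.30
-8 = -8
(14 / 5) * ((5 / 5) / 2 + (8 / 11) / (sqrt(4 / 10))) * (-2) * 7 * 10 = -1568 * sqrt(10) / 11 - 196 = -646.77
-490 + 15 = -475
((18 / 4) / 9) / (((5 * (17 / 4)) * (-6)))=-1 / 255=-0.00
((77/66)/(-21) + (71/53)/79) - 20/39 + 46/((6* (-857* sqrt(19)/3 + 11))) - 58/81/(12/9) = -22321529648153/20506494640554 - 19711* sqrt(19)/13953442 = -1.09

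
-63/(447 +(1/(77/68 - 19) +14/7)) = -76545/545467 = -0.14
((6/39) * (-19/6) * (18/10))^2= 0.77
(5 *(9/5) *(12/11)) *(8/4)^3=78.55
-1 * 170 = -170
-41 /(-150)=41 /150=0.27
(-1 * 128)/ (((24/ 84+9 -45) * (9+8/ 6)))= 1344/ 3875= 0.35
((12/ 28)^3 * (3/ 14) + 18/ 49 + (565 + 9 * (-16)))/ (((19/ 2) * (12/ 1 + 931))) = 2023487/ 43018717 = 0.05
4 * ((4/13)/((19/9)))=0.58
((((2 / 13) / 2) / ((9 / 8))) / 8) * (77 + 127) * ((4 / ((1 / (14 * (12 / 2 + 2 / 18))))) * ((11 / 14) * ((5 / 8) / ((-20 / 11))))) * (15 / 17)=-33275 / 234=-142.20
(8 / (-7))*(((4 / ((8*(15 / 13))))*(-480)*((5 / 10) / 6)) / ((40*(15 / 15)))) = 52 / 105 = 0.50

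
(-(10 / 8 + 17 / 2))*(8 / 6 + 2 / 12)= -117 / 8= -14.62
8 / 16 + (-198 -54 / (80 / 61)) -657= -35827 / 40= -895.68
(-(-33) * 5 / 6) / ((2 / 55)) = 3025 / 4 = 756.25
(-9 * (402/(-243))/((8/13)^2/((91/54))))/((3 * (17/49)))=50489257/793152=63.66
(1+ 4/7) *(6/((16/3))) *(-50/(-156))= 825/1456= 0.57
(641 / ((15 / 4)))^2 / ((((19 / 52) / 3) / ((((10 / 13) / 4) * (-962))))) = -12648560704 / 285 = -44380914.75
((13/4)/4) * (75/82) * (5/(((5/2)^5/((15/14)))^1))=117/2870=0.04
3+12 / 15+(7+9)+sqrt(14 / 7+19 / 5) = sqrt(145) / 5+99 / 5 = 22.21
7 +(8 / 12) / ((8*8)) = 673 / 96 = 7.01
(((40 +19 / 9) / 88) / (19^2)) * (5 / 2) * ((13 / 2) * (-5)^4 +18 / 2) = 15430985 / 1143648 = 13.49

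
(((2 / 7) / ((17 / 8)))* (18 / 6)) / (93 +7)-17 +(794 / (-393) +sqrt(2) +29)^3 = 112526575* sqrt(2) / 51483 +3572444360477984 / 180577909575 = 22874.45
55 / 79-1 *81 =-6344 / 79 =-80.30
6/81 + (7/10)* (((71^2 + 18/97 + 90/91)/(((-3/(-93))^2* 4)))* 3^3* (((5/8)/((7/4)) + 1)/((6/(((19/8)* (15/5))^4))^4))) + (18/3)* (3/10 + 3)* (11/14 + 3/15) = 454065178816864819735584316272370296139901/429335358236633176473600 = 1057600242108644392.17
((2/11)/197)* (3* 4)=24/2167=0.01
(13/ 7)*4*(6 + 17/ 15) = 52.99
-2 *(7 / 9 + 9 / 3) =-68 / 9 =-7.56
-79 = -79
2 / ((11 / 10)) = 20 / 11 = 1.82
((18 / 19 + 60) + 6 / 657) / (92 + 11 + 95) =126820 / 411939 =0.31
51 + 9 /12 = 51.75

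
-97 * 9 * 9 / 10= -7857 / 10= -785.70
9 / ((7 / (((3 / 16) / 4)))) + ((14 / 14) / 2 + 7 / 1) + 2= 4283 / 448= 9.56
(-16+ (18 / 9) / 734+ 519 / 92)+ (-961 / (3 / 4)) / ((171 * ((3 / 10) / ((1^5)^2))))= -1836013361 / 51962796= -35.33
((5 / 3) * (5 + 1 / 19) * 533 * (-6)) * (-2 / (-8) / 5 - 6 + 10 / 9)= 7427888 / 57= 130313.82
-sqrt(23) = -4.80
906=906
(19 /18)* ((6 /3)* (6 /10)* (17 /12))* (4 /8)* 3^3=969 /40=24.22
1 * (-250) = -250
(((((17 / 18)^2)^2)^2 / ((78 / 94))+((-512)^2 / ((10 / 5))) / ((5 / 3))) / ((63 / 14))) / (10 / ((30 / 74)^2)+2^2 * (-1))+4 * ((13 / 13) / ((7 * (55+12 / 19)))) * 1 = 1250453592052863264397 / 4067131549183282944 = 307.45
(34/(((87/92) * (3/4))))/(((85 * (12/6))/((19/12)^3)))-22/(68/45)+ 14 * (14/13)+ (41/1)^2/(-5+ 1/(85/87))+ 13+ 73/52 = -41169840446/101230155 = -406.70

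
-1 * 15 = -15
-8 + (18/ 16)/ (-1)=-73/ 8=-9.12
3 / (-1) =-3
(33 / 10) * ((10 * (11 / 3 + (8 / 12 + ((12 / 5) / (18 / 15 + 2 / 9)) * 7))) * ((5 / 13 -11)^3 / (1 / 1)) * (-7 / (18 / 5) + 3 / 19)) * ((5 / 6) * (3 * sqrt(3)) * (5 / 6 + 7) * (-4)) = -1145627990375 * sqrt(3) / 12844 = -154491271.09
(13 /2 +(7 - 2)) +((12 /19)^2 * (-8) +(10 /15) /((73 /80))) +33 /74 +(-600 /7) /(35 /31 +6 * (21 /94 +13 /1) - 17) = 68461490318 /8415751491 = 8.13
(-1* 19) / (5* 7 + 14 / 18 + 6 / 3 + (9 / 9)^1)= -171 / 349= -0.49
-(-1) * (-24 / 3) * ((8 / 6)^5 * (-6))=16384 / 81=202.27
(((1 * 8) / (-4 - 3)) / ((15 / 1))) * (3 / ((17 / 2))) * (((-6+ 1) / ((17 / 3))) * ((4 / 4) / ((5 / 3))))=144 / 10115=0.01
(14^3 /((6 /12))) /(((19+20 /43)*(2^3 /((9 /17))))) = 29498 /1581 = 18.66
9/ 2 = 4.50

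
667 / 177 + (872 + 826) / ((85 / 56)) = 16887271 / 15045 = 1122.45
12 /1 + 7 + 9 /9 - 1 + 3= 22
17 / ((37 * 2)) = 0.23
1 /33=0.03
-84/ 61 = -1.38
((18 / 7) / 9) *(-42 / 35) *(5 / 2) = -6 / 7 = -0.86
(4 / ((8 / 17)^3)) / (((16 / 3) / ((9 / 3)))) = 44217 / 2048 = 21.59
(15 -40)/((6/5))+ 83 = 373/6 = 62.17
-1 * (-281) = 281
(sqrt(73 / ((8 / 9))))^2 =657 / 8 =82.12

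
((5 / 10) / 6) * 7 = 7 / 12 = 0.58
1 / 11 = 0.09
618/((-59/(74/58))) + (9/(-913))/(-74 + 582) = -10605357663/793568644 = -13.36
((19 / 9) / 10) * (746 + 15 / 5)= 14231 / 90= 158.12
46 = 46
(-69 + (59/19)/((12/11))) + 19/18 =-44527/684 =-65.10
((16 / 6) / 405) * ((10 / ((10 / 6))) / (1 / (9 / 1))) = 16 / 45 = 0.36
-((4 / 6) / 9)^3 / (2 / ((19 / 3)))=-76 / 59049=-0.00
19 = 19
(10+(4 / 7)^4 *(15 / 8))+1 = 11.20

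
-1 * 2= -2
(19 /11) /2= 19 /22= 0.86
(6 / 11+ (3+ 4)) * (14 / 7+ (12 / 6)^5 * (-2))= -5146 / 11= -467.82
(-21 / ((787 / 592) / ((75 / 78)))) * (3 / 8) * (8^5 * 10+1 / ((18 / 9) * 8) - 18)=-305512107075 / 163696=-1866338.26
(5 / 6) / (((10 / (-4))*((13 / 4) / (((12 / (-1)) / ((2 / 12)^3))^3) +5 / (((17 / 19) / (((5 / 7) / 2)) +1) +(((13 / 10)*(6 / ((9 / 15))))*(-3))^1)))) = 6524542255104 / 2757257629253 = 2.37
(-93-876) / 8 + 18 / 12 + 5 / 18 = -8593 / 72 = -119.35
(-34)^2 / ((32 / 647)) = 186983 / 8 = 23372.88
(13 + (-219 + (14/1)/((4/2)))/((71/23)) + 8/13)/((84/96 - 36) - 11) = 406568/340587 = 1.19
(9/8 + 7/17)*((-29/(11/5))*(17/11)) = -2755/88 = -31.31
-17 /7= -2.43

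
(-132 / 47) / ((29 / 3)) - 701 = -955859 / 1363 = -701.29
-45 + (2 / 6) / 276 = -37259 / 828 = -45.00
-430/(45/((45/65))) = -86/13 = -6.62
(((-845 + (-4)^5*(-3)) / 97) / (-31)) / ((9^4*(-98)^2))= -2227 / 189476614908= -0.00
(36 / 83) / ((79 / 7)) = 252 / 6557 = 0.04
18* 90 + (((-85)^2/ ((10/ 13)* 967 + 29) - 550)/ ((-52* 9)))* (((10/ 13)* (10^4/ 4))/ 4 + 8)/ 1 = 436400285/ 199758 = 2184.64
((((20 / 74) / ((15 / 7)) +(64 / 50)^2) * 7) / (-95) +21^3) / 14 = 8719274461 / 13181250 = 661.49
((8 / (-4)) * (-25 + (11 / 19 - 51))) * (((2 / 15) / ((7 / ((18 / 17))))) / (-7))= -34392 / 79135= -0.43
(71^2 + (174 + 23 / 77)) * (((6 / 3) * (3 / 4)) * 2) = 1204734 / 77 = 15645.90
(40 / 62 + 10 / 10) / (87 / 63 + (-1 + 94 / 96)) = 1.21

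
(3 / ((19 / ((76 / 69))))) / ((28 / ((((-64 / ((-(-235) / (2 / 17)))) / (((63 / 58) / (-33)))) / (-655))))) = -81664 / 8847147225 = -0.00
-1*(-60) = 60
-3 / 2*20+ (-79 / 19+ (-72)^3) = -7092361 / 19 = -373282.16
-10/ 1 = -10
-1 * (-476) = 476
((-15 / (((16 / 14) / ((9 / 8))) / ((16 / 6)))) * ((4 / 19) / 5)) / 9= -7 / 38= -0.18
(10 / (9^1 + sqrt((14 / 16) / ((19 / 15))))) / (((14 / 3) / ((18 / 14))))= 61560 / 199381 - 90 * sqrt(3990) / 199381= 0.28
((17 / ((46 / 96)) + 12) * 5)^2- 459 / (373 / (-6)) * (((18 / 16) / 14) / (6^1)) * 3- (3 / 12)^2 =622707288139 / 11049752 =56354.87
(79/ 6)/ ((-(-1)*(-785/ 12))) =-158/ 785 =-0.20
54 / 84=9 / 14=0.64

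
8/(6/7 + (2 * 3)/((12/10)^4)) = 12096/5671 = 2.13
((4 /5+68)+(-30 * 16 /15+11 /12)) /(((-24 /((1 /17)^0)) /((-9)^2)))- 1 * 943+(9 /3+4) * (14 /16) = -170267 /160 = -1064.17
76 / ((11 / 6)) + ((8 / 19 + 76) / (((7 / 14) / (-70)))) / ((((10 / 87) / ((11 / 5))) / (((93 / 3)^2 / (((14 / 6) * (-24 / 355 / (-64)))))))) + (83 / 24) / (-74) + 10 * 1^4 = -29635749794105827 / 371184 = -79841129450.91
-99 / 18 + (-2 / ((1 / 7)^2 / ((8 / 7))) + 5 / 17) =-3985 / 34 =-117.21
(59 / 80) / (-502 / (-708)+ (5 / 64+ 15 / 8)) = 41772 / 150785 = 0.28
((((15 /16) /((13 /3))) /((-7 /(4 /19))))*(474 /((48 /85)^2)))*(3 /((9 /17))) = -48515875 /885248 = -54.80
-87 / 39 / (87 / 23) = -23 / 39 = -0.59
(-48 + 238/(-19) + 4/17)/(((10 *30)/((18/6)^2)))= -29211/16150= -1.81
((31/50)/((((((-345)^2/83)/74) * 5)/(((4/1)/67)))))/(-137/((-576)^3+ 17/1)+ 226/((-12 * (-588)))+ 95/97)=2767111852072144864/7326156060181342290625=0.00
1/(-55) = -0.02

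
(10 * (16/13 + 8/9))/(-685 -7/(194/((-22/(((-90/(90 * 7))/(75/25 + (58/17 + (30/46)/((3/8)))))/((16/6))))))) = -94058960/3575610831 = -0.03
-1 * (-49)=49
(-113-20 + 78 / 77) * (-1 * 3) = 395.96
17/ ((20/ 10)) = 17/ 2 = 8.50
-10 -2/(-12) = -59/6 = -9.83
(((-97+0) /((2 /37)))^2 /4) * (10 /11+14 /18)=2151113807 /1584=1358026.39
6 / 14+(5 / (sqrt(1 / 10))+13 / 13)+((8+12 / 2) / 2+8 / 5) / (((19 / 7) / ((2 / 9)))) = 12764 / 5985+5 * sqrt(10) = 17.94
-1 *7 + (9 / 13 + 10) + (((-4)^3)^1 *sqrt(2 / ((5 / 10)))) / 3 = -1520 / 39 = -38.97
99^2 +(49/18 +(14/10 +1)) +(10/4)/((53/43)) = 23392439/2385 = 9808.15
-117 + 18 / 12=-231 / 2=-115.50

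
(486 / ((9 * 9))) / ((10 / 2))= 6 / 5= 1.20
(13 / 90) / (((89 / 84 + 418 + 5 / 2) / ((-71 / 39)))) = -994 / 1593495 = -0.00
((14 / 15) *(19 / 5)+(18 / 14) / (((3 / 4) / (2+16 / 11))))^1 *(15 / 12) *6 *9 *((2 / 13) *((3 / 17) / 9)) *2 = 328092 / 85085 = 3.86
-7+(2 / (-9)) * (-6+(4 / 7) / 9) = -3221 / 567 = -5.68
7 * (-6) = -42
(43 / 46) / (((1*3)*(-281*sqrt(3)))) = -43*sqrt(3) / 116334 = -0.00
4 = 4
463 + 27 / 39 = 6028 / 13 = 463.69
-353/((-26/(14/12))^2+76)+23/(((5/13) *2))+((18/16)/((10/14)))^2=71304267/2244800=31.76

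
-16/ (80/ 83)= -83/ 5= -16.60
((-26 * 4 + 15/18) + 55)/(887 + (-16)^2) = -289/6858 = -0.04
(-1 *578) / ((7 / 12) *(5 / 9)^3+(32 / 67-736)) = 338775048 / 431042815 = 0.79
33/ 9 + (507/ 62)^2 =813431/ 11532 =70.54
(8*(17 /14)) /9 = 68 /63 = 1.08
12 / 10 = 6 / 5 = 1.20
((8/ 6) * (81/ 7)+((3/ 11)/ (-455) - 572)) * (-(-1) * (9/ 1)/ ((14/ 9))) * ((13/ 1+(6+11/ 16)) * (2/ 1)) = -290104821/ 2288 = -126794.07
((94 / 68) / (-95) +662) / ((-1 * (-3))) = 2138213 / 9690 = 220.66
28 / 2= 14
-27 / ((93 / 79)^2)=-18723 / 961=-19.48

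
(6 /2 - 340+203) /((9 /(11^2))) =-16214 /9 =-1801.56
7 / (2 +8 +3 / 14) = 98 / 143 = 0.69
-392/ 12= -98/ 3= -32.67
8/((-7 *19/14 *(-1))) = 16/19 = 0.84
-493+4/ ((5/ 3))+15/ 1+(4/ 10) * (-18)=-2414/ 5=-482.80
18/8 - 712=-2839/4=-709.75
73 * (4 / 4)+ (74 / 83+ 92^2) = 708645 / 83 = 8537.89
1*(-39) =-39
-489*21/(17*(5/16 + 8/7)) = -7056/17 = -415.06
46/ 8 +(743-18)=2923/ 4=730.75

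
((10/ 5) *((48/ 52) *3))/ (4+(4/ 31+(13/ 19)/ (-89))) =419368/ 312065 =1.34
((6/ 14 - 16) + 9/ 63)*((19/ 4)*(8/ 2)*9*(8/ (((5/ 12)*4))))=-443232/ 35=-12663.77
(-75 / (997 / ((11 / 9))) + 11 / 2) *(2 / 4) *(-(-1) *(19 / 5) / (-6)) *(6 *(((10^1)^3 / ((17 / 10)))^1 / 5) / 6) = -1807850 / 8973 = -201.48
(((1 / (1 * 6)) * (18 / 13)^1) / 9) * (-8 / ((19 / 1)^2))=-8 / 14079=-0.00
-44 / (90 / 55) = -26.89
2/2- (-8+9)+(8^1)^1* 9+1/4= 289/4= 72.25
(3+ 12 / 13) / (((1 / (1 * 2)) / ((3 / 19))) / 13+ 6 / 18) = 34 / 5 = 6.80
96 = 96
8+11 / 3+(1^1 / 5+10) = 328 / 15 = 21.87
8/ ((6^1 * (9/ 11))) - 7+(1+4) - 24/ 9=-82/ 27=-3.04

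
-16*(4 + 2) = -96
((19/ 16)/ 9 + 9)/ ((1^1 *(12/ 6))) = 1315/ 288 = 4.57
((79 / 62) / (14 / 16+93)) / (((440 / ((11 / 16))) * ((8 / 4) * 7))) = 79 / 52149440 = 0.00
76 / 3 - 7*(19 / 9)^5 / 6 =-8357245 / 354294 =-23.59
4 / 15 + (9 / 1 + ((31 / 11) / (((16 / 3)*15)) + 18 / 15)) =5545 / 528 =10.50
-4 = -4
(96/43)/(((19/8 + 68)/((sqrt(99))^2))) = 76032/24209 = 3.14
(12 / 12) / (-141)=-1 / 141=-0.01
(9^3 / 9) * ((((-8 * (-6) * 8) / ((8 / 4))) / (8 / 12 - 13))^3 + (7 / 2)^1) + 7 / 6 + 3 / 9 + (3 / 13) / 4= -804174905493 / 2633956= -305310.68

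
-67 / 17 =-3.94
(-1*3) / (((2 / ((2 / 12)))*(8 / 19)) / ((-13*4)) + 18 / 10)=-1235 / 701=-1.76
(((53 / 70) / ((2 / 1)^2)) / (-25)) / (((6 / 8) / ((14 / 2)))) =-0.07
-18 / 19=-0.95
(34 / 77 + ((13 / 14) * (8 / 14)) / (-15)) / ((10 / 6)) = 3284 / 13475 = 0.24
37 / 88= 0.42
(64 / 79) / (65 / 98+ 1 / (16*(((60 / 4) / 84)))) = 62720 / 78447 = 0.80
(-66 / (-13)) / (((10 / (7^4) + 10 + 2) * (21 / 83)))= 313159 / 187343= 1.67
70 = 70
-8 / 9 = -0.89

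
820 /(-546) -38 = -10784 /273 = -39.50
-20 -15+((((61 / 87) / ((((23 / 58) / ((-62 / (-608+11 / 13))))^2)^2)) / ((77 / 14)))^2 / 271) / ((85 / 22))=-94156643012877160004146360414059891616464075521587 / 2690189800390985792684995080021070724293265023665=-35.00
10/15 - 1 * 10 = -28/3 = -9.33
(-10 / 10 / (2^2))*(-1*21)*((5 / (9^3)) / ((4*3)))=35 / 11664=0.00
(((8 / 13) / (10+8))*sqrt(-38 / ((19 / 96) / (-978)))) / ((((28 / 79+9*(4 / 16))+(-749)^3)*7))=-10112*sqrt(326) / 36248929042053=-0.00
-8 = -8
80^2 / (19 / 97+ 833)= 31040 / 4041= 7.68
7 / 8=0.88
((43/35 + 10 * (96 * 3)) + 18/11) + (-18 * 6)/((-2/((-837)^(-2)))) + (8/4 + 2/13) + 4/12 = 374705497748/129864735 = 2885.35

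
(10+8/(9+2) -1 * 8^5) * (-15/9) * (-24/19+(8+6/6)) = 88280850/209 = 422396.41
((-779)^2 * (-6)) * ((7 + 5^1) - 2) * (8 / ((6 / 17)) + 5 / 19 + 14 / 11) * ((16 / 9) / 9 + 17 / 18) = -896647501250 / 891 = -1006338385.24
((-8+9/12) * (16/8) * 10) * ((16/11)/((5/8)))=-3712/11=-337.45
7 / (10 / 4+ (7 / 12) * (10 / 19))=399 / 160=2.49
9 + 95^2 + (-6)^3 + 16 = 8834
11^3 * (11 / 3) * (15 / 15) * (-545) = -7979345 / 3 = -2659781.67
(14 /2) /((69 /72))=7.30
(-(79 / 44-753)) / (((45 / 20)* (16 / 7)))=231371 / 1584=146.07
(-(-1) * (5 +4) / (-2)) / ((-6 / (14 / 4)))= 21 / 8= 2.62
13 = 13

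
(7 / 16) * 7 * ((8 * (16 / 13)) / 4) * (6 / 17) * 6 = 3528 / 221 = 15.96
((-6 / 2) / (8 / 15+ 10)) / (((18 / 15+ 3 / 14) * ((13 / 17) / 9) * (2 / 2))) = -26775 / 11297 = -2.37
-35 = -35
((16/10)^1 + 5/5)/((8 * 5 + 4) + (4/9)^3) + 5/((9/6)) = 1635431/482100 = 3.39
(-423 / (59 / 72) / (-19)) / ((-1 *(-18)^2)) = -0.08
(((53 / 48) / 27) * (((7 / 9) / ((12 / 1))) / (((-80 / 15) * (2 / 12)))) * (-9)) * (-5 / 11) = -1855 / 152064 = -0.01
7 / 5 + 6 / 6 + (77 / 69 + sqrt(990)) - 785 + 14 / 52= -7007497 / 8970 + 3*sqrt(110)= -749.75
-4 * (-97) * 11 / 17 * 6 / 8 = 188.29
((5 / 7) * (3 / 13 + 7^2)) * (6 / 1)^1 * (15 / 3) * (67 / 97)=728.67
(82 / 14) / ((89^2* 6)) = 41 / 332682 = 0.00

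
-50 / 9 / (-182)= 25 / 819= 0.03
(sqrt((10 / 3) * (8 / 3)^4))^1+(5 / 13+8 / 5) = 14.97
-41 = -41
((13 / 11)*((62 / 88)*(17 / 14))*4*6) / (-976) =-20553 / 826672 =-0.02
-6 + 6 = 0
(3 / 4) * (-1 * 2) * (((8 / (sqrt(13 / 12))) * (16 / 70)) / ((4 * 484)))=-12 * sqrt(39) / 55055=-0.00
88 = 88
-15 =-15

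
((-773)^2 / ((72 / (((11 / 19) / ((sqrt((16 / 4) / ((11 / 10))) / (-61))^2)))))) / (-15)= -269032054489 / 820800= -327768.10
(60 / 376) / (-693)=-0.00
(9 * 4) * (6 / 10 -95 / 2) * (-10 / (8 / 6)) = 12663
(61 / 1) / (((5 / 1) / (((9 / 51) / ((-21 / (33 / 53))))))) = -2013 / 31535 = -0.06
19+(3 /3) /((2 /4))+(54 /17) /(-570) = 33906 /1615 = 20.99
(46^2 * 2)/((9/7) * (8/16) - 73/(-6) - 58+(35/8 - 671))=-710976/119585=-5.95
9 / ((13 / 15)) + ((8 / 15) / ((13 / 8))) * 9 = 867 / 65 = 13.34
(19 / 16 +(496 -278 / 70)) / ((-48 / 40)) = -92067 / 224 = -411.01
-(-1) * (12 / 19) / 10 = 6 / 95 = 0.06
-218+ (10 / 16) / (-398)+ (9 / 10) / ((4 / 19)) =-3402527 / 15920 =-213.73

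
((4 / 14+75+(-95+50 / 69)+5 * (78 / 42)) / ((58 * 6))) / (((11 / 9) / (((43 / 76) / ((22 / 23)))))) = -201541 / 14934304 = -0.01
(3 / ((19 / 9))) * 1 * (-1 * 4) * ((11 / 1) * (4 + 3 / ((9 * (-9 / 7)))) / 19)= -4444 / 361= -12.31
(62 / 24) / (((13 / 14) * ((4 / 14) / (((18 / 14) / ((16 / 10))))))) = 3255 / 416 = 7.82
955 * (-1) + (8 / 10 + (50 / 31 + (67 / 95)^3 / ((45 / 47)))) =-1138892273434 / 1196038125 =-952.22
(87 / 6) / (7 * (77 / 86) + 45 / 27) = 3741 / 2047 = 1.83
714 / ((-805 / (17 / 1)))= -1734 / 115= -15.08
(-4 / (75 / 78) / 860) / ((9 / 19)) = -494 / 48375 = -0.01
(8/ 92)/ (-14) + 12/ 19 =1913/ 3059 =0.63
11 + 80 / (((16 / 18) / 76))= 6851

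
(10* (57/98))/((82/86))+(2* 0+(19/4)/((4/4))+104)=114.85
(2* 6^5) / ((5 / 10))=31104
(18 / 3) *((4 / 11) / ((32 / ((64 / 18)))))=8 / 33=0.24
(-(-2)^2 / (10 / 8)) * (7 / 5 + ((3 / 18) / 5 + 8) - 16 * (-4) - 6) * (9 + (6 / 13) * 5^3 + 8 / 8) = -2848384 / 195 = -14607.10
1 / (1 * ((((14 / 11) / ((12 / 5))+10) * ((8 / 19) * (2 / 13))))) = 8151 / 5560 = 1.47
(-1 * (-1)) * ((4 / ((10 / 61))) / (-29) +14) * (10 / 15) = 1272 / 145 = 8.77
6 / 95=0.06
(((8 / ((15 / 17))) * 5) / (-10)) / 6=-34 / 45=-0.76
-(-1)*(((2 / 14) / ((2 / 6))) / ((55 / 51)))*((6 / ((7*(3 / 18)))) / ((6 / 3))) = 2754 / 2695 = 1.02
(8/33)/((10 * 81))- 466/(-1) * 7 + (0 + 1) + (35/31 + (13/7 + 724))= 11571778723/2900205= 3989.99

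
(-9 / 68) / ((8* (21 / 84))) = -9 / 136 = -0.07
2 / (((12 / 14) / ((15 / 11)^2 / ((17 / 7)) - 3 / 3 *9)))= -39522 / 2057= -19.21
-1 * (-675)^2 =-455625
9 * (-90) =-810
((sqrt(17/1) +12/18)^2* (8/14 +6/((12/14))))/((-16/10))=-41605/504 - 265* sqrt(17)/42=-108.56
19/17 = 1.12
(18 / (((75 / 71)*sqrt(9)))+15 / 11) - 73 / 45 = 5.42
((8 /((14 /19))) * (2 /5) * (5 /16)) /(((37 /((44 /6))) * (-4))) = -209 /3108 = -0.07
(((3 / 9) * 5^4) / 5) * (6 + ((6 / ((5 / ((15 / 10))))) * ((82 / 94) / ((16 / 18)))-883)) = -41135975 / 1128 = -36468.06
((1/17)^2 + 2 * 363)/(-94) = -209815/27166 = -7.72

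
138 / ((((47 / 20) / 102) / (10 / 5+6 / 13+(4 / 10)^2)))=47971008 / 3055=15702.46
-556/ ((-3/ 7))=3892/ 3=1297.33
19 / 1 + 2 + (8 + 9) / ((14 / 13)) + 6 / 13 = 6779 / 182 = 37.25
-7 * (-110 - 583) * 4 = 19404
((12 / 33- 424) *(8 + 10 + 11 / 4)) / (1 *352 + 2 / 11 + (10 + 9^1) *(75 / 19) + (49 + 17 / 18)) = -1740510 / 94471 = -18.42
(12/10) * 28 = 168/5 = 33.60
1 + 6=7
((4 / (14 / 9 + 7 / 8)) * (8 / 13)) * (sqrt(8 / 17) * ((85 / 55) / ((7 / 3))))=13824 * sqrt(34) / 175175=0.46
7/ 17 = 0.41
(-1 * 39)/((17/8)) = -312/17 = -18.35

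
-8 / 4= -2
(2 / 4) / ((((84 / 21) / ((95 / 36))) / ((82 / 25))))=1.08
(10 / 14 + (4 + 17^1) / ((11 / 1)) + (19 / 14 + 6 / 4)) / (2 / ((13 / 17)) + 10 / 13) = 2743 / 1694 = 1.62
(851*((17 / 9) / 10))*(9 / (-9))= -14467 / 90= -160.74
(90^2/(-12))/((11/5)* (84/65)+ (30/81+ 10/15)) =-5923125/34048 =-173.96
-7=-7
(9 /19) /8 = 9 /152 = 0.06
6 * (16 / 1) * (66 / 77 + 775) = 521376 / 7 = 74482.29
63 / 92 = 0.68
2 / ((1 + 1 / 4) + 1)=8 / 9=0.89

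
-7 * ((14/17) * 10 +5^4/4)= -78295/68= -1151.40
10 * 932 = 9320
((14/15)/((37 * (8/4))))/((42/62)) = 31/1665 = 0.02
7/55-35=-1918/55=-34.87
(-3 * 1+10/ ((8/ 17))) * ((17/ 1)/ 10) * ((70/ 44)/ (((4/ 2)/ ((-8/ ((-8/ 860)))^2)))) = 401556575/ 22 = 18252571.59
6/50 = 3/25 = 0.12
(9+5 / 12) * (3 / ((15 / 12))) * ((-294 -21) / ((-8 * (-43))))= -7119 / 344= -20.69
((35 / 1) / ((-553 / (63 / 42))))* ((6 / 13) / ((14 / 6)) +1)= -1635 / 14378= -0.11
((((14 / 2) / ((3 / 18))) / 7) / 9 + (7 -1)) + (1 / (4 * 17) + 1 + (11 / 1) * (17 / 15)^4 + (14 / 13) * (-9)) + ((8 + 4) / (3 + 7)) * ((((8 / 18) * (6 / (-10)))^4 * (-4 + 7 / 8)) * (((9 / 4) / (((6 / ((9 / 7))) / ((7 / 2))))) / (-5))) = 144490049 / 8950500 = 16.14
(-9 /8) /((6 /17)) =-51 /16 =-3.19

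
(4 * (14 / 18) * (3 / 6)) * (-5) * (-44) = 3080 / 9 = 342.22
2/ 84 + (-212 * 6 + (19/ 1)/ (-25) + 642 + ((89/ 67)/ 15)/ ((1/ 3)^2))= -44316221/ 70350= -629.94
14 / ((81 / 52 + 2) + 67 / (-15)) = -10920 / 709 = -15.40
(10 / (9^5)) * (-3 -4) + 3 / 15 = 58699 / 295245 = 0.20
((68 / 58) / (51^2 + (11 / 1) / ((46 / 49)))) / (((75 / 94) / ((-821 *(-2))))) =241400272 / 261402375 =0.92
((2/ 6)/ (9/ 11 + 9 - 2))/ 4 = 11/ 1032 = 0.01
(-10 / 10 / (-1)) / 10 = 1 / 10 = 0.10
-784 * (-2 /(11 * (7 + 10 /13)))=20384 /1111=18.35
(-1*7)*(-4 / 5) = 28 / 5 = 5.60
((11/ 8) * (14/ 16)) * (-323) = -388.61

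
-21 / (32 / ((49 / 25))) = -1.29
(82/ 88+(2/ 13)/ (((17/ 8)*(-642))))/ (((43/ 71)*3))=206484259/ 402661116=0.51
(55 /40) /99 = 1 /72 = 0.01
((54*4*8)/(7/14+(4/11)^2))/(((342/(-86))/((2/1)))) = -1331968/969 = -1374.58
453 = 453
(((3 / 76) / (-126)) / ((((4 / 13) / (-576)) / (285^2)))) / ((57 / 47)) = 274950 / 7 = 39278.57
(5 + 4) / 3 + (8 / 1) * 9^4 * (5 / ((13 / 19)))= 4986399 / 13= 383569.15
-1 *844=-844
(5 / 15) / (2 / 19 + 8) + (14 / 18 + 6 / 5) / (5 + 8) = 17411 / 90090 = 0.19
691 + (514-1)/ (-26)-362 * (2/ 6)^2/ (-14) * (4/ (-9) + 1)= 9919381/ 14742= 672.87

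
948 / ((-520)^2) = 237 / 67600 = 0.00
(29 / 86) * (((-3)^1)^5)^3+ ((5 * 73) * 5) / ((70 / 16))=-2912577001 / 602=-4838167.78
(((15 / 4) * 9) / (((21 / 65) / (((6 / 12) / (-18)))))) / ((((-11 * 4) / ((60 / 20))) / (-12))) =-2925 / 1232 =-2.37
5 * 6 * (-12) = -360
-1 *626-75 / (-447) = -93249 / 149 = -625.83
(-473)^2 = 223729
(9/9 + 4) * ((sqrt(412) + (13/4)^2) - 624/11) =-40625/176 + 10 * sqrt(103) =-129.33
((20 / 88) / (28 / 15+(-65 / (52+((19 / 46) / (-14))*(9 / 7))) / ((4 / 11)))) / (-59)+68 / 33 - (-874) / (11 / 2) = 63004114883 / 391397622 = 160.97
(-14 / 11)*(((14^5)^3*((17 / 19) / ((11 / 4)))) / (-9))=148100826971037237248 / 20691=7157741383743523.14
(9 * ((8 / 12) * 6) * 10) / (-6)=-60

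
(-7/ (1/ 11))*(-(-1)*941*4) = -289828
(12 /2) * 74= 444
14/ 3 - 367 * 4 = -4390/ 3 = -1463.33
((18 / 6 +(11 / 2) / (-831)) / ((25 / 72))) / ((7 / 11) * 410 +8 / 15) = 197010 / 5974613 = 0.03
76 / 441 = 0.17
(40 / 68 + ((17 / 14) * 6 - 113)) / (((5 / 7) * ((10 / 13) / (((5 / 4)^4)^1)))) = -2032875 / 4352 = -467.11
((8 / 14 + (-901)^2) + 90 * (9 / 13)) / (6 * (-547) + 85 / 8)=-591036904 / 2381561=-248.17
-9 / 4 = -2.25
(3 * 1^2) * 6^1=18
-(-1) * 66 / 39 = 22 / 13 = 1.69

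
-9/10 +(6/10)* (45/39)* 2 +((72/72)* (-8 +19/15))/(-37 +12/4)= 2263/3315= 0.68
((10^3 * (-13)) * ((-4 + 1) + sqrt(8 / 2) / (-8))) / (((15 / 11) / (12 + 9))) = 650650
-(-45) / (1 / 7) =315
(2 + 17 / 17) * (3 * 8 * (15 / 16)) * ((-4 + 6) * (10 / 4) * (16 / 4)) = 1350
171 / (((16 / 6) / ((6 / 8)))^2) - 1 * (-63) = 78363 / 1024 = 76.53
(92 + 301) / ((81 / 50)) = 6550 / 27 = 242.59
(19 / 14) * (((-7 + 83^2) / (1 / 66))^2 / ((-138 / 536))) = -175087181747808 / 161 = -1087498023278.31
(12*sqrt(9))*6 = 216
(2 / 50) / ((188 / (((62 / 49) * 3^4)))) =2511 / 115150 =0.02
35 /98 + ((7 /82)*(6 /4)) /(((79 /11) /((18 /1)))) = 15374 /22673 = 0.68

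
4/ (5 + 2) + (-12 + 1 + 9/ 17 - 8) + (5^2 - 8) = -107/ 119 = -0.90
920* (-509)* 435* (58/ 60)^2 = -571044046/ 3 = -190348015.33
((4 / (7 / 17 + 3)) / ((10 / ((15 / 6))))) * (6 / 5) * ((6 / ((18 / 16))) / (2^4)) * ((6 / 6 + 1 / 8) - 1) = 17 / 1160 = 0.01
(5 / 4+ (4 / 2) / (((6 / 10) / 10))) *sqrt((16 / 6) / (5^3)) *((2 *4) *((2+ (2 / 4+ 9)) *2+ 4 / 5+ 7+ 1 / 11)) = 564068 *sqrt(30) / 2475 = 1248.29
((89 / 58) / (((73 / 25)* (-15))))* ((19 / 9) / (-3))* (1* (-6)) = -8455 / 57159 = -0.15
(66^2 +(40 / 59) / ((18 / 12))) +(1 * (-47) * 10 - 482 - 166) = 3238.45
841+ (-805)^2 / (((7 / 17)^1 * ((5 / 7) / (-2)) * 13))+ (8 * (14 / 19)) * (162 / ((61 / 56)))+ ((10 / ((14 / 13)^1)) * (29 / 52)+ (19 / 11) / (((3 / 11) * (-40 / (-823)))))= -4266606178637 / 12656280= -337113.76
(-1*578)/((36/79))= -22831/18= -1268.39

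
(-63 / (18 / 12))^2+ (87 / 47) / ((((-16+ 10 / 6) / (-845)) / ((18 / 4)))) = 9114993 / 4042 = 2255.07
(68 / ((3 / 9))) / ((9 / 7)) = 476 / 3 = 158.67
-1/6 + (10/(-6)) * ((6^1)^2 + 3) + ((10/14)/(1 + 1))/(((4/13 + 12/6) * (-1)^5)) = -1829/28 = -65.32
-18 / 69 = -6 / 23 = -0.26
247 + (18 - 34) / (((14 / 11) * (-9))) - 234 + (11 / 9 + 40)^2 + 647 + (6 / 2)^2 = 1343602 / 567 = 2369.67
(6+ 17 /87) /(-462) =-7 /522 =-0.01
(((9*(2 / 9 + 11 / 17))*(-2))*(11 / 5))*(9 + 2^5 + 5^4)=-1948716 / 85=-22926.07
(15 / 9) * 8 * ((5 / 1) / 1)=66.67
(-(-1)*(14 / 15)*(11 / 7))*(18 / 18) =22 / 15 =1.47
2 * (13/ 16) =13/ 8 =1.62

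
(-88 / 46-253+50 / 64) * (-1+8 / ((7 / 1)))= -187041 / 5152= -36.30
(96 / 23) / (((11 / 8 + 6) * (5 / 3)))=2304 / 6785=0.34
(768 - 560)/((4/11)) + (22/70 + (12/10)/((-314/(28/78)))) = 40883173/71435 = 572.31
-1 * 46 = -46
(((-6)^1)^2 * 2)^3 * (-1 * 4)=-1492992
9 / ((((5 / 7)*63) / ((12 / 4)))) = 3 / 5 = 0.60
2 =2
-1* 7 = -7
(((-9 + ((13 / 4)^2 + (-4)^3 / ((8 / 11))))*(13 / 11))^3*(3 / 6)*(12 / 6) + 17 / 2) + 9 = -5811516398659 / 5451776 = -1065985.91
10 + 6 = 16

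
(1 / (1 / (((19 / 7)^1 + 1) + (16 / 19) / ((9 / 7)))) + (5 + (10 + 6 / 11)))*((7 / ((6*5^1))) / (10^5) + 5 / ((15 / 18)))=4719907835519 / 39501000000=119.49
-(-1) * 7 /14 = 0.50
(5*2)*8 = 80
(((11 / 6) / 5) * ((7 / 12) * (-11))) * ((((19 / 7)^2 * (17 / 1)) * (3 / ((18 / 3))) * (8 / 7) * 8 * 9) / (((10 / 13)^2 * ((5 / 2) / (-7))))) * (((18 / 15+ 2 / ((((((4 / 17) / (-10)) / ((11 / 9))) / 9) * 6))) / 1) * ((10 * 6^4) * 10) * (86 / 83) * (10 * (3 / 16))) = -32443375106924496 / 14525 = -2233623071044.72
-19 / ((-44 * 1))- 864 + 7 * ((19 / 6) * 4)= -774.90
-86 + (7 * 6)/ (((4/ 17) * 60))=-83.02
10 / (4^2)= 5 / 8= 0.62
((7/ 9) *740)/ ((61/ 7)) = 36260/ 549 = 66.05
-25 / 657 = -0.04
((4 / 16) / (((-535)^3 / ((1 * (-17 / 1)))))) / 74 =17 / 45326591000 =0.00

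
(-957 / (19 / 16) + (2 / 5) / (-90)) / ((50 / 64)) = -110247008 / 106875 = -1031.55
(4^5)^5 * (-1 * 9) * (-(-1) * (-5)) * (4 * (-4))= -810647932926689280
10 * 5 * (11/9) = 550/9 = 61.11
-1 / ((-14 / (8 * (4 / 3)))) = 16 / 21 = 0.76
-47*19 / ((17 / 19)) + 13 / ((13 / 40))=-16287 / 17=-958.06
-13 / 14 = -0.93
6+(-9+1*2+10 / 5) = 1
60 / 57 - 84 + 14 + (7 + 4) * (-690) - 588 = -156692 / 19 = -8246.95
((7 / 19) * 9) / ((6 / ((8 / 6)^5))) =3584 / 1539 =2.33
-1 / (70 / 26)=-13 / 35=-0.37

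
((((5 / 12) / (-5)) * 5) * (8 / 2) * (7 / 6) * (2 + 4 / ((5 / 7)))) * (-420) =18620 / 3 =6206.67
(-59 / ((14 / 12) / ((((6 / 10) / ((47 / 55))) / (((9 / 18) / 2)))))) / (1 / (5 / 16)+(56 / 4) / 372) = -43457040 / 990619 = -43.87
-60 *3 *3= -540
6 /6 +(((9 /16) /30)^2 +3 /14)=217663 /179200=1.21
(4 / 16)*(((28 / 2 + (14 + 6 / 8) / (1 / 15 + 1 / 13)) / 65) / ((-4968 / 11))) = -143803 / 144668160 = -0.00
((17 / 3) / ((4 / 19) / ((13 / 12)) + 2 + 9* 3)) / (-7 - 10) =-247 / 21633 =-0.01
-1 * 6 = -6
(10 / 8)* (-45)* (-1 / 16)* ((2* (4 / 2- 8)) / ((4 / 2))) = -675 / 32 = -21.09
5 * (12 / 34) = 30 / 17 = 1.76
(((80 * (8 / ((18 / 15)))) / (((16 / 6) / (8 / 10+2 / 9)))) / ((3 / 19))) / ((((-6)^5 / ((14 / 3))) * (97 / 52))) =-795340 / 1909251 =-0.42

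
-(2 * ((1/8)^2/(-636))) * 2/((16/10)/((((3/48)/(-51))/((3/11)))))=-55/199286784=-0.00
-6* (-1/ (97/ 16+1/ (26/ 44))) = 1248/ 1613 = 0.77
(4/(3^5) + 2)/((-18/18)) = -490/243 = -2.02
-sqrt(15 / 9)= -sqrt(15) / 3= -1.29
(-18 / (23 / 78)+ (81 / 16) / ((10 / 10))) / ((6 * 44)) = -6867 / 32384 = -0.21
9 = 9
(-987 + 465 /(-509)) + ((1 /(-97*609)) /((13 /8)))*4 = -386161635040 /390886041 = -987.91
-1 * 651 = -651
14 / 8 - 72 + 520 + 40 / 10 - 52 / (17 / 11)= 28567 / 68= 420.10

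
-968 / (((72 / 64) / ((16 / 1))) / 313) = -38781952 / 9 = -4309105.78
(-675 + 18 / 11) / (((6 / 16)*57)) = -6584 / 209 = -31.50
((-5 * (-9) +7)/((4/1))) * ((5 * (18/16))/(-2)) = -585/16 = -36.56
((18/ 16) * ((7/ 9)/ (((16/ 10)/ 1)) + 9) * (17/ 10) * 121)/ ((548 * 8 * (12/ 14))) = 9834517/ 16834560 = 0.58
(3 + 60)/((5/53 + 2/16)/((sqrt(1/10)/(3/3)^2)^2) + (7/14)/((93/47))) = 1242108/48227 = 25.76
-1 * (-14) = 14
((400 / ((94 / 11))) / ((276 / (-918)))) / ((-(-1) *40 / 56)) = -235620 / 1081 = -217.96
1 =1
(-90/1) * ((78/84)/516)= -195/1204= -0.16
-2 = -2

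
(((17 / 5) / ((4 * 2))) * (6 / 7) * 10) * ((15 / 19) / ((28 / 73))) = 55845 / 7448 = 7.50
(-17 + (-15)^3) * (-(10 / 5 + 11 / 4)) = 16112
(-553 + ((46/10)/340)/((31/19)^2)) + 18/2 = -888724497/1633700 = -543.99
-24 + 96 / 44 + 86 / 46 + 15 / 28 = -137521 / 7084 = -19.41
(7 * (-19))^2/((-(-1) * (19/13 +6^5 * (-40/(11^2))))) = -27824797/4041221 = -6.89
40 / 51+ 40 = 2080 / 51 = 40.78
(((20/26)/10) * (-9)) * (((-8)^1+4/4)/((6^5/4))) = 7/2808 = 0.00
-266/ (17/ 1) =-266/ 17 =-15.65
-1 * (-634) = 634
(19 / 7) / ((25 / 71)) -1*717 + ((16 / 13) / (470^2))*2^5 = -3564525446 / 5025475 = -709.29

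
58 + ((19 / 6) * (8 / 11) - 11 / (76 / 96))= 29098 / 627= 46.41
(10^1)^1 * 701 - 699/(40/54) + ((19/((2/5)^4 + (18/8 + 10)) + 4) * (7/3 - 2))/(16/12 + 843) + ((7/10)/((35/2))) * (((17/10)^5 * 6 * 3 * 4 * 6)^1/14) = 258634491948383267/42511457734375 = 6083.88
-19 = -19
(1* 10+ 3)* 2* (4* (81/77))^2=2729376/5929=460.34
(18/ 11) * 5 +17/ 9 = 997/ 99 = 10.07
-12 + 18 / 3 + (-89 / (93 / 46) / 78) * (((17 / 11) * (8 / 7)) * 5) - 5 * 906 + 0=-1268201504 / 279279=-4540.98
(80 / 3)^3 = 512000 / 27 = 18962.96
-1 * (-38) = 38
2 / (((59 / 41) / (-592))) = -48544 / 59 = -822.78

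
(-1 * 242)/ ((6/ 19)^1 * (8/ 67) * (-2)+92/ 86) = -243.37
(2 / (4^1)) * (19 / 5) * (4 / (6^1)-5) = -247 / 30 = -8.23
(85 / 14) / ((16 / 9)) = 765 / 224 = 3.42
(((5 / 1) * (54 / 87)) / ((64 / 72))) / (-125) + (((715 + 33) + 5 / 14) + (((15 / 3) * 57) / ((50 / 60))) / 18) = 15576783 / 20300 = 767.33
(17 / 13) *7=119 / 13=9.15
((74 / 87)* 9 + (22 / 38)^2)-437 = -429.01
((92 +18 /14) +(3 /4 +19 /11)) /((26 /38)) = 560405 /4004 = 139.96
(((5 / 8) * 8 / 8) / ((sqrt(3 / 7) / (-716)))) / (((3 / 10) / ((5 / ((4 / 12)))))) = -34178.38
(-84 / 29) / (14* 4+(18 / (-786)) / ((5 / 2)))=-27510 / 531773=-0.05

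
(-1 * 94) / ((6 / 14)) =-658 / 3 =-219.33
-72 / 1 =-72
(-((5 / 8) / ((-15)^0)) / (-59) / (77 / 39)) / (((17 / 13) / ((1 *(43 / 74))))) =109005 / 45720752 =0.00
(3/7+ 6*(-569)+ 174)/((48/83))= -627397/112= -5601.76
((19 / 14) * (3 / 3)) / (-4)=-0.34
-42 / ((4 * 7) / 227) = -681 / 2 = -340.50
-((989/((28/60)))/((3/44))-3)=-217559/7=-31079.86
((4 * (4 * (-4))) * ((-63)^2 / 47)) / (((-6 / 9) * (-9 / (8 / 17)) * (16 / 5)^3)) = -165375 / 12784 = -12.94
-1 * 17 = -17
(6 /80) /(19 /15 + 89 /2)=9 /5492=0.00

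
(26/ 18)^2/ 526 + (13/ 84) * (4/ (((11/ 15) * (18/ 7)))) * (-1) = -75998/ 234333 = -0.32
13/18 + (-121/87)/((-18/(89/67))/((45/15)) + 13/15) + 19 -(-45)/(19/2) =109139245/4393674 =24.84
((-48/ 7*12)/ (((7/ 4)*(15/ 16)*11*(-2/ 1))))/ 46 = 3072/ 61985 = 0.05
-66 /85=-0.78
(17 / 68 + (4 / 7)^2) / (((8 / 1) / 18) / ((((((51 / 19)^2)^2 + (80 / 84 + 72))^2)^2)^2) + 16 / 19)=399213594549538259221930001315673799983159445994749834871888299669499747 / 583108445508780620448165773005423019293483623234765250370563918102674160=0.68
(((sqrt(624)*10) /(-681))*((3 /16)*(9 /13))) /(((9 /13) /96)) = -240*sqrt(39) /227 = -6.60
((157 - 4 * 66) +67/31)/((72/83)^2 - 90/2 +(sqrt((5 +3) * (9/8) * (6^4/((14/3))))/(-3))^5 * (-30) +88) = 113419791257022250/36761893768475549515372234943 - 15423327890349462720000 * sqrt(42)/36761893768475549515372234943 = -0.00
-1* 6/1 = -6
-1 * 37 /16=-37 /16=-2.31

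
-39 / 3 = -13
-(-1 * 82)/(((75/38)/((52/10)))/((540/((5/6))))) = 17499456/125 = 139995.65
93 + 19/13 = 94.46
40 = 40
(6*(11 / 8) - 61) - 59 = -447 / 4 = -111.75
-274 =-274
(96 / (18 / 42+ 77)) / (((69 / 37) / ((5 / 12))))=5180 / 18699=0.28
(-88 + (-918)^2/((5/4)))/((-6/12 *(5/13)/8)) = -701054848/25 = -28042193.92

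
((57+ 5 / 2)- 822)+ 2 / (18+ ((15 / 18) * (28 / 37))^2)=-172817333 / 226678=-762.39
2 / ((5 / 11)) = 22 / 5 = 4.40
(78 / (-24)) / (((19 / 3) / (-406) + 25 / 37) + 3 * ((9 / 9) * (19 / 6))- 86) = 292929 / 6835604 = 0.04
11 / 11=1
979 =979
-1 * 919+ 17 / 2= -1821 / 2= -910.50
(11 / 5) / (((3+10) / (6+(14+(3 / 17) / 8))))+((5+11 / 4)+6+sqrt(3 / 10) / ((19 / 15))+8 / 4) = 3 * sqrt(30) / 38+169183 / 8840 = 19.57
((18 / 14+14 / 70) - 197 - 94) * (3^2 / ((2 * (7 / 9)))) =-820773 / 490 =-1675.05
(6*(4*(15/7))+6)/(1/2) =804/7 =114.86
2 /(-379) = -2 /379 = -0.01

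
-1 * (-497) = 497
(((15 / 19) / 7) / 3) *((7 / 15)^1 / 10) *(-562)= -0.99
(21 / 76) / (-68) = -21 / 5168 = -0.00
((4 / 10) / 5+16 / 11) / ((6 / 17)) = 3587 / 825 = 4.35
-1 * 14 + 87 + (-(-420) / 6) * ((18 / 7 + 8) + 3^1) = 1023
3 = 3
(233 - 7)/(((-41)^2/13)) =2938/1681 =1.75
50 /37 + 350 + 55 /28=366035 /1036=353.32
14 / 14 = 1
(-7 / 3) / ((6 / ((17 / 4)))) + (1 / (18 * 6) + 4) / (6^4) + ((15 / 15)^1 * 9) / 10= -524659 / 699840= -0.75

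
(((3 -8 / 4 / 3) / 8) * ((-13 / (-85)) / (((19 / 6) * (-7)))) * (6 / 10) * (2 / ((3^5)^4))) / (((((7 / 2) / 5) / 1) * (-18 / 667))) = 8671 / 236508585919830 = 0.00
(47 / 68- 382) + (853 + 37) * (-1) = -86449 / 68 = -1271.31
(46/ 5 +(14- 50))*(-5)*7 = 938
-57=-57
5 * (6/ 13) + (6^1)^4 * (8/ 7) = 134994/ 91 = 1483.45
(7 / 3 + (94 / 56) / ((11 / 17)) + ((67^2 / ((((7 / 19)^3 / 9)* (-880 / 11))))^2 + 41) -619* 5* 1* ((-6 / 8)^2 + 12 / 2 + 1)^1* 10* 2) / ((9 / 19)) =47926481395252710587 / 223627219200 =214314167.87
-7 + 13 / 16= -99 / 16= -6.19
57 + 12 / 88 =1257 / 22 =57.14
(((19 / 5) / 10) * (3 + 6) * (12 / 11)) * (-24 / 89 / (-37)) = 24624 / 905575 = 0.03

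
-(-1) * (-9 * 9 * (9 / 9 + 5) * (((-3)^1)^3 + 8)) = 9234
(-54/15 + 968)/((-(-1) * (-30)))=-2411/75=-32.15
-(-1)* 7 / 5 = 7 / 5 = 1.40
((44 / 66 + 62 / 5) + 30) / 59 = 646 / 885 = 0.73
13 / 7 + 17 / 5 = 184 / 35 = 5.26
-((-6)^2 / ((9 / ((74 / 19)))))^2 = -87616 / 361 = -242.70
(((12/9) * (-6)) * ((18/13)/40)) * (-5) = 18/13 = 1.38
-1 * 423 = -423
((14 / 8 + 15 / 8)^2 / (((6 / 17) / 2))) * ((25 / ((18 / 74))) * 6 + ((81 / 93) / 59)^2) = 88479815834989 / 1926858816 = 45919.20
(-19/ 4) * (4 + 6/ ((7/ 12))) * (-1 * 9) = 4275/ 7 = 610.71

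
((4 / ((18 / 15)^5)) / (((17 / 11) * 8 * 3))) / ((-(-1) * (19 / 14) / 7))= 1684375 / 7534944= 0.22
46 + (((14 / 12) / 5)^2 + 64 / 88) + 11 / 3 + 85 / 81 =4588451 / 89100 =51.50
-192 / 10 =-96 / 5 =-19.20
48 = 48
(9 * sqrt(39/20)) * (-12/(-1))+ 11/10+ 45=461/10+ 54 * sqrt(195)/5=196.91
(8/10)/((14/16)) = 32/35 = 0.91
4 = 4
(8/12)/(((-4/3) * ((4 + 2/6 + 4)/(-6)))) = 9/25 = 0.36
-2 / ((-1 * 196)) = 0.01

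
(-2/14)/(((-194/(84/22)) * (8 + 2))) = 3/10670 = 0.00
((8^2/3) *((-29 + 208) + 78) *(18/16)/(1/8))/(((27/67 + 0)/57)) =20938304/3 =6979434.67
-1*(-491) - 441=50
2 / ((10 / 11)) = 11 / 5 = 2.20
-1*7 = -7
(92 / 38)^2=2116 / 361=5.86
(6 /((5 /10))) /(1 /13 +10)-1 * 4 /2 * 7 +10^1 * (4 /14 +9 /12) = -4497 /1834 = -2.45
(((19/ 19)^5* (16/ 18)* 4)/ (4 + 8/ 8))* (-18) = -64/ 5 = -12.80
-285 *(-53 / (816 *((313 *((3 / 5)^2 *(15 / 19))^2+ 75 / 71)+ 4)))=0.61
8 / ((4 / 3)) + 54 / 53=372 / 53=7.02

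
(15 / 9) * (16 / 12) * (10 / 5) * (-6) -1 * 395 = -1265 / 3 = -421.67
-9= -9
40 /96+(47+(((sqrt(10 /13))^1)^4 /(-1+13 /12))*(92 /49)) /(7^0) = 6036689 /99372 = 60.75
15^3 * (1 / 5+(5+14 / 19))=380700 / 19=20036.84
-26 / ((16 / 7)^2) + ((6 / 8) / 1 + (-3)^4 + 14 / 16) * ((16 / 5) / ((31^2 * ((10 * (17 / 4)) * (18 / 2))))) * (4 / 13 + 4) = -30420554633 / 6116572800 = -4.97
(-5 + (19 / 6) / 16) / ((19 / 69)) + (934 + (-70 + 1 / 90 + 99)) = 25870849 / 27360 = 945.57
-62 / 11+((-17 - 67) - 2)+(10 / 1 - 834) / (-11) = -184 / 11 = -16.73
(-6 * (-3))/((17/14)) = 252/17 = 14.82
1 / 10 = 0.10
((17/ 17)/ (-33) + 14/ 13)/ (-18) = -449/ 7722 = -0.06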